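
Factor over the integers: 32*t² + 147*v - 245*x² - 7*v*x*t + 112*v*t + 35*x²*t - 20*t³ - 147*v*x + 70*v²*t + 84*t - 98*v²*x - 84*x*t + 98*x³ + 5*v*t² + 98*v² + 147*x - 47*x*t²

-(7*x - 5*t - 7)*(2*v - 2*x - t + 3)*(7*v + 7*x + 4*t)

Group: 2*v*(-49*v*x + 35*v*t + 49*v - 49*x² + 7*x*t + 49*x + 20*t² + 28*t) + (-2*x - t + 3)*(-49*v*x + 35*v*t + 49*v - 49*x² + 7*x*t + 49*x + 20*t² + 28*t); both groups contain (-49*v*x + 35*v*t + 49*v - 49*x² + 7*x*t + 49*x + 20*t² + 28*t), so (2*v - 2*x - t + 3) is a factor with cofactor -49*v*x + 35*v*t + 49*v - 49*x² + 7*x*t + 49*x + 20*t² + 28*t.
The cofactor groups again: -49*v*x + 35*v*t + 49*v - 49*x² + 7*x*t + 49*x + 20*t² + 28*t = -7*v*(7*x - 5*t - 7) + (-7*x - 4*t)*(7*x - 5*t - 7); both groups contain (7*x - 5*t - 7), giving -(7*v + 7*x + 4*t)*(7*x - 5*t - 7).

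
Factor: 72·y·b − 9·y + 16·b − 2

(8·b − 1)·(9·y + 2)

Group as (72·y·b − 9·y) + (16·b − 2) = 9·y·(8·b − 1) + 2·(8·b − 1).
Both groups share the factor (8·b − 1).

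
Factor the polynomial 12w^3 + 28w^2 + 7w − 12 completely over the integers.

Trying the rational-root candidates, w = −4/3 is a root, giving the factor (3w + 4) and quotient 4w^2 + 4w − 3.
The remaining quadratic factors as (2w − 1)(2w + 3).

(2w + 3)(2w − 1)(3w + 4)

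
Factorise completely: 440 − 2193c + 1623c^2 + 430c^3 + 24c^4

(4c − 1)(6c − 5)(c + 11)(c + 8)

By the rational root theorem, c = −11 is a root, giving the factor (c + 11) and quotient 24c^3 + 166c^2 − 203c + 40.
Then c = 5/6 is a root, giving the factor (6c − 5) and quotient 4c^2 + 31c − 8.
The remaining quadratic factors as (4c − 1)(c + 8).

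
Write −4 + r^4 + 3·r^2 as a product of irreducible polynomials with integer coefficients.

(r + 1)·(r − 1)·(r^2 + 4)

Substitute u = r^2 to get a quadratic in u, then factor.
r^2 − 1 is a difference of squares.
r^2 + 4 is irreducible over ℤ (sum of squares).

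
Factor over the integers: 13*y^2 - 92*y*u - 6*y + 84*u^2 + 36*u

(13*y - 14*u - 6)*(y - 6*u)

Group: 13*y*(y - 6*u) + (-14*u - 6)*(y - 6*u); both groups contain (y - 6*u).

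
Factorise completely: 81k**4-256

(3k+4)(3k-4)(9k**2+16)

(3k)⁴ − (4)⁴ = ((3k)² − (4)²)((3k)² + (4)²); the first factor splits again, the second (9k**2+16) is irreducible.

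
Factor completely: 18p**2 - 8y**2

Every term has a factor of 2. Then 9p**2 - 4y**2 = (3p)² − (2y)².

2(3p + 2y)(3p - 2y)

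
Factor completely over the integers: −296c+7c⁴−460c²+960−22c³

(7c−8)(c+2)(c+6)(c−10)

By the rational root theorem, c = 8/7 is a root, so (7c−8) divides it; the quotient is c³−2c²−68c−120.
Next, c = −6 is a root, giving the factor (c+6) and quotient c²−8c−20.
The remaining quadratic factors as (c−10)(c+2).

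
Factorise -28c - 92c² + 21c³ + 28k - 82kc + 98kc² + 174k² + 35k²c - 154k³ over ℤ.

-(k - c)(11k + 3c - 14)(14k + 7c + 2)

Group: 11k(-14k² + 7kc - 2k + 7c² + 2c) + (3c - 14)(-14k² + 7kc - 2k + 7c² + 2c); both groups contain (-14k² + 7kc - 2k + 7c² + 2c), so (11k + 3c - 14) is a factor with cofactor -14k² + 7kc - 2k + 7c² + 2c.
The cofactor groups again: -14k² + 7kc - 2k + 7c² + 2c = -14k(k - c) + (-7c - 2)(k - c); both groups contain (k - c), giving -(14k + 7c + 2)(k - c).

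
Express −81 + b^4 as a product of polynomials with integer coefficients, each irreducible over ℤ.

(b + 3)(b − 3)(b^2 + 9)

Substitute u = b^2 to get a quadratic in u, then factor.
b^2 − 9 is a difference of squares.
b^2 + 9 is irreducible over ℤ (sum of squares).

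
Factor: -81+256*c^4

(4*c+3)*(4*c-3)*(16*c^2+9)

Write as (16*c^2)² − (9)², then factor 16*c^2-9 once more.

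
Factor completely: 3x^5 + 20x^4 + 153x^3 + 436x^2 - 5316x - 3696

Testing divisors of the constant over divisors of the leading coefficient, x = -7 is a root, giving the factor (x + 7) and quotient 3x^4 - x^3 + 160x^2 - 684x - 528.
Next, x = -2/3 is a root, so (3x + 2) divides it; the quotient is x^3 - x^2 + 54x - 264.
Then x = 4 is a root, so (x - 4) is a factor; dividing leaves x^2 + 3x + 66.
The quadratic x^2 + 3x + 66 has discriminant -255 < 0 and is irreducible over ℤ.

(3x + 2)(x + 7)(x - 4)(x^2 + 3x + 66)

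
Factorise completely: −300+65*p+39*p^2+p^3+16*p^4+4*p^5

Among the possible rational roots, p = −4 is a root, so (p+4) divides it; the quotient is 4*p^4+p^2+35*p−75.
Continuing, p = −5/2 is a root, giving the factor (2*p+5) and quotient 2*p^3−5*p^2+13*p−15.
Continuing, p = 3/2 is a root, giving the factor (2*p−3) and quotient p^2−p+5.
The quadratic p^2−p+5 has discriminant −19 < 0 and is irreducible over ℤ.

(2*p+5)*(2*p−3)*(p+4)*(p^2−p+5)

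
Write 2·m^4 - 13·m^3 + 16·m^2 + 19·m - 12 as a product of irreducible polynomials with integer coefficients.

(2·m - 1)·(m + 1)·(m - 3)·(m - 4)

By the rational root theorem, m = 3 is a root, so (m - 3) divides it; the quotient is 2·m^3 - 7·m^2 - 5·m + 4.
Then m = -1 is a root, so (m + 1) divides it; the quotient is 2·m^2 - 9·m + 4.
The remaining quadratic factors as (m - 4)(2·m - 1).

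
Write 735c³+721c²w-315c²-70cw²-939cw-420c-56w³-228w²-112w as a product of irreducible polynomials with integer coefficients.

(15c+4w)(7c+7w+4)(7c-2w-7)

Group: 7c(105c²-2cw-105c-8w²-28w) + (7w+4)(105c²-2cw-105c-8w²-28w); both groups contain (105c²-2cw-105c-8w²-28w), so (7c+7w+4) is a factor with cofactor 105c²-2cw-105c-8w²-28w.
The cofactor groups again: 105c²-2cw-105c-8w²-28w = 7c(15c+4w) + (-2w-7)(15c+4w); both groups contain (15c+4w), giving (7c-2w-7)(15c+4w).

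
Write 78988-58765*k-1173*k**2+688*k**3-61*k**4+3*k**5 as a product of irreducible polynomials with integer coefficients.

(3*k-4)*(k+7)*(k-13)*(k**2-13*k+217)

By the rational root theorem, k = 13 is a root, giving the factor (k-13) and quotient 3*k**4-22*k**3+402*k**2+4053*k-6076.
Next, k = 4/3 is a root, giving the factor (3*k-4) and quotient k**3-6*k**2+126*k+1519.
Next, k = -7 is a root, so (k+7) divides it; the quotient is k**2-13*k+217.
The quadratic k**2-13*k+217 has discriminant -699 < 0 and is irreducible over ℤ.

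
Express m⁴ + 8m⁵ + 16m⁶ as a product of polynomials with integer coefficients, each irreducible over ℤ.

Factor out m⁴ first: what remains is 16m² + 8m + 1.
Recognize a perfect-square trinomial with the parts 1 and 4m.

m⁴(4m + 1)²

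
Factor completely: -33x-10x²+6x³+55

(3x-5)(2x²-11)

Group as (6x³-33x) + (-10x²+55) = 3x(2x²-11) - 5(2x²-11).
Both groups share the factor (2x²-11).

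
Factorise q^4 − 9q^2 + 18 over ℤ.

(q^2 − 3)(q^2 − 6)

Substitute u = q^2 to get a quadratic in u, then factor.
q^2 − 3 is irreducible over ℤ (3 is not a perfect square).
q^2 − 6 is irreducible over ℤ (6 is not a perfect square).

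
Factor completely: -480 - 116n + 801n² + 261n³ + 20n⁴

(4n - 3)(5n + 4)(n + 5)(n + 8)

Trying the rational-root candidates, n = -4/5 is a root, so (5n + 4) is a factor; dividing leaves 4n³ + 49n² + 121n - 120.
Continuing, n = -5 is a root, so (n + 5) is a factor; dividing leaves 4n² + 29n - 24.
The remaining quadratic factors as (n + 8)(4n - 3).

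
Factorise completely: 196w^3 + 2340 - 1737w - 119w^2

By the rational root theorem, w = 15/7 is a root, so (7w - 15) is a factor; dividing leaves 28w^2 + 43w - 156.
The remaining quadratic factors as (4w + 13)(7w - 12).

(4w + 13)(7w - 12)(7w - 15)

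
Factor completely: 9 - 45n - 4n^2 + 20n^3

Group as (20n^3 - 45n) + (-4n^2 + 9) = 5n(4n^2 - 9) - (4n^2 - 9).
Both groups share the factor (4n^2 - 9).

(2n + 3)(2n - 3)(5n - 1)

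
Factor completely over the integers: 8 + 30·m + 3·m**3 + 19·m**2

Among the possible rational roots, m = -1/3 is a root, so (3·m + 1) divides it; the quotient is m**2 + 6·m + 8.
The remaining quadratic factors as (m + 2)(m + 4).

(3·m + 1)·(m + 2)·(m + 4)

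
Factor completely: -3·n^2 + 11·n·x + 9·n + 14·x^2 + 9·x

Group: -n·(3·n - 14·x - 9) - x·(3·n - 14·x - 9); both groups contain (3·n - 14·x - 9).

-(3·n - 14·x - 9)·(n + x)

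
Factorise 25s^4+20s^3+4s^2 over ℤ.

Factor out s^2 first: what remains is 25s^2+20s+4.
Recognize a perfect-square trinomial with the parts 5s and 2.

s^2(5s+2)^2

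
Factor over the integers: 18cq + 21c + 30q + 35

Group as (18cq + 21c) + (30q + 35) = 3c(6q + 7) + 5(6q + 7).
Both groups share the factor (6q + 7).

(3c + 5)(6q + 7)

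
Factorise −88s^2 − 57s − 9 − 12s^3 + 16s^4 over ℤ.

Trying the rational-root candidates, s = −1/4 is a root, giving the factor (4s + 1) and quotient 4s^3 − 4s^2 − 21s − 9.
Then s = −3/2 is a root, so (2s + 3) divides it; the quotient is 2s^2 − 5s − 3.
The remaining quadratic factors as (s − 3)(2s + 1).

(2s + 1)(2s + 3)(4s + 1)(s − 3)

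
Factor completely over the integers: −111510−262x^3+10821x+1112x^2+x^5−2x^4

(x+15)(x+9)(x−14)(x^2−12x+59)

Among the possible rational roots, x = −15 is a root, so (x+15) divides it; the quotient is x^4−17x^3−7x^2+1217x−7434.
Then x = 14 is a root, so (x−14) divides it; the quotient is x^3−3x^2−49x+531.
Next, x = −9 is a root, so (x+9) divides it; the quotient is x^2−12x+59.
The quadratic x^2−12x+59 has discriminant −92 < 0 and is irreducible over ℤ.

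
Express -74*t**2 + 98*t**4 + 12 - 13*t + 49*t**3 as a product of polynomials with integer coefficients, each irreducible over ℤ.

(2*t + 1)*(7*t - 3)*(7*t - 4)*(t + 1)

Testing divisors of the constant over divisors of the leading coefficient, t = -1/2 is a root, so (2*t + 1) is a factor; dividing leaves 49*t**3 - 37*t + 12.
Then t = -1 is a root, giving the factor (t + 1) and quotient 49*t**2 - 49*t + 12.
The remaining quadratic factors as (7*t - 4)(7*t - 3).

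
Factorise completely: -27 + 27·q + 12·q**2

Pull out the common factor 3, then factor the remaining trinomial.

3·(4·q - 3)·(q + 3)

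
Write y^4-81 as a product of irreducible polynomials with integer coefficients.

Write as (y^2)² − (9)², then factor y^2-9 once more.

(y+3)(y-3)(y^2+9)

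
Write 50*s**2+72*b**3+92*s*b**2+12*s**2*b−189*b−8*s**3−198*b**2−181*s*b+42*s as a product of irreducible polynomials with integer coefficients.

Group: 2*s*(−4*s**2−12*s*b+25*s−8*b**2+22*b+21) − 9*b*(−4*s**2−12*s*b+25*s−8*b**2+22*b+21); both groups contain (−4*s**2−12*s*b+25*s−8*b**2+22*b+21), so (2*s−9*b) is a factor with cofactor −4*s**2−12*s*b+25*s−8*b**2+22*b+21.
The cofactor groups again: −4*s**2−12*s*b+25*s−8*b**2+22*b+21 = −4*s*(s+2*b−7) + (−4*b−3)*(s+2*b−7); both groups contain (s+2*b−7), giving −(4*s+4*b+3)*(s+2*b−7).

−(2*s−9*b)*(s+2*b−7)*(4*s+4*b+3)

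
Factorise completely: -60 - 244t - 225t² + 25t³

(5t + 2)(5t + 3)(t - 10)

By the rational root theorem, t = 10 is a root, giving the factor (t - 10) and quotient 25t² + 25t + 6.
The remaining quadratic factors as (5t + 3)(5t + 2).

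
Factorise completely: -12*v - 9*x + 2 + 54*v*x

(6*v - 1)*(9*x - 2)

Group as (54*v*x - 12*v) + (-9*x + 2) = 6*v*(9*x - 2) - (9*x - 2).
Both groups share the factor (9*x - 2).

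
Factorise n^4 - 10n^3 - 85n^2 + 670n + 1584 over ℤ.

(n + 2)(n + 8)(n - 11)(n - 9)

Testing divisors of the constant over divisors of the leading coefficient, n = -8 is a root, so (n + 8) divides it; the quotient is n^3 - 18n^2 + 59n + 198.
Next, n = 11 is a root, so (n - 11) divides it; the quotient is n^2 - 7n - 18.
The remaining quadratic factors as (n + 2)(n - 9).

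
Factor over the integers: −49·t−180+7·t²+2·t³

(2·t+9)·(t+4)·(t−5)

Testing divisors of the constant over divisors of the leading coefficient, t = −9/2 is a root, giving the factor (2·t+9) and quotient t²−t−20.
The remaining quadratic factors as (t+4)(t−5).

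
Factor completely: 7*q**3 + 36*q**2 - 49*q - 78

(7*q - 13)*(q + 1)*(q + 6)

Trying the rational-root candidates, q = 13/7 is a root, so (7*q - 13) divides it; the quotient is q**2 + 7*q + 6.
The remaining quadratic factors as (q + 6)(q + 1).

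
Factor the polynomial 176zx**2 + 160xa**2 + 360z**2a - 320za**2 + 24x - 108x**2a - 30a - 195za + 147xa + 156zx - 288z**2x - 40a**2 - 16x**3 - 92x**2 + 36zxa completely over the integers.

Group: 9z(-32zx + 40za + 16x**2 - 20xa - 4x + 5a) + (-x - 8a - 6)(-32zx + 40za + 16x**2 - 20xa - 4x + 5a); both groups contain (-32zx + 40za + 16x**2 - 20xa - 4x + 5a), so (9z - x - 8a - 6) is a factor with cofactor -32zx + 40za + 16x**2 - 20xa - 4x + 5a.
The cofactor groups again: -32zx + 40za + 16x**2 - 20xa - 4x + 5a = -4x(8z - 4x + 1) + 5a(8z - 4x + 1); both groups contain (8z - 4x + 1), giving -(4x - 5a)(8z - 4x + 1).

-(8z - 4x + 1)(4x - 5a)(9z - x - 8a - 6)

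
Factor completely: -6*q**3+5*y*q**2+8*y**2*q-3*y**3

Group: y*(-3*y**2+11*y*q-6*q**2) + q*(-3*y**2+11*y*q-6*q**2); both groups contain (-3*y**2+11*y*q-6*q**2), so (y+q) is a factor with cofactor -3*y**2+11*y*q-6*q**2.
The cofactor groups again: -3*y**2+11*y*q-6*q**2 = -3*y*(y-3*q) + 2*q*(y-3*q); both groups contain (y-3*q), giving -(3*y-2*q)*(y-3*q).

-(3*y-2*q)*(y-3*q)*(y+q)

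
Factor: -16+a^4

(a+2)(a-2)(a^2+4)

Substitute u = a^2 to get a quadratic in u, then factor.
a^2-4 is a difference of squares.
a^2+4 is irreducible over ℤ (sum of squares).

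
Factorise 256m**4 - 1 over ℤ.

(4m)⁴ − (1)⁴ = ((4m)² − (1)²)((4m)² + (1)²); the first factor splits again, the second (16m**2 + 1) is irreducible.

(4m + 1)(4m - 1)(16m**2 + 1)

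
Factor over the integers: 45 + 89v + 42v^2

(6v + 5)(7v + 9)

Need a pair with product 42·45 = 1890 and sum 89: that's 54 and 35.
Split the middle term: 42v^2 + 54v + 35v + 45 = 6v(7v + 9) + 5(7v + 9).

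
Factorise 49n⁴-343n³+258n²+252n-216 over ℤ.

(7n+6)(7n-6)(n-1)(n-6)

By the rational root theorem, n = -6/7 is a root, so (7n+6) is a factor; dividing leaves 7n³-55n²+84n-36.
Next, n = 6/7 is a root, giving the factor (7n-6) and quotient n²-7n+6.
The remaining quadratic factors as (n-6)(n-1).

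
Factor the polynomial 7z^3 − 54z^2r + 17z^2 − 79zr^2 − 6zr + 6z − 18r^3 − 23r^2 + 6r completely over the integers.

Group: z(7z^2 − 61zr + 17z − 18r^2 − 23r + 6) + r(7z^2 − 61zr + 17z − 18r^2 − 23r + 6); both groups contain (7z^2 − 61zr + 17z − 18r^2 − 23r + 6), so (z + r) is a factor with cofactor 7z^2 − 61zr + 17z − 18r^2 − 23r + 6.
The cofactor groups again: 7z^2 − 61zr + 17z − 18r^2 − 23r + 6 = z(7z + 2r + 3) + (−9r + 2)(7z + 2r + 3); both groups contain (7z + 2r + 3), giving (z − 9r + 2)(7z + 2r + 3).

(z − 9r + 2)(7z + 2r + 3)(z + r)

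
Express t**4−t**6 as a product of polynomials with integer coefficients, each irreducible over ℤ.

−t**4(t+1)(t−1)

Factor out t**4 first: what remains is −t**2+1.
Recognize a difference of squares with the parts 1 and t.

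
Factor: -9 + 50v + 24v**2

Need a pair with product 24·(-9) = -216 and sum 50: that's 54 and -4.
Split the middle term: 24v**2 + 54v - 4v - 9 = 6v(4v + 9) - (4v + 9).

(4v + 9)(6v - 1)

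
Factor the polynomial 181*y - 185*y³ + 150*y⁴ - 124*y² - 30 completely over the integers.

(5*y - 1)*(5*y - 6)*(6*y - 5)*(y + 1)

Among the possible rational roots, y = 5/6 is a root, so (6*y - 5) is a factor; dividing leaves 25*y³ - 10*y² - 29*y + 6.
Then y = 1/5 is a root, giving the factor (5*y - 1) and quotient 5*y² - y - 6.
The remaining quadratic factors as (y + 1)(5*y - 6).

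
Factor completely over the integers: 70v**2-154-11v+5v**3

Group as (5v**3-11v) + (70v**2-154) = v(5v**2-11) + 14(5v**2-11).
Both groups share the factor (5v**2-11).

(v+14)(5v**2-11)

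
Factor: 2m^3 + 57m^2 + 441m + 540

(2m + 3)(m + 12)(m + 15)

By the rational root theorem, m = -12 is a root, giving the factor (m + 12) and quotient 2m^2 + 33m + 45.
The remaining quadratic factors as (2m + 3)(m + 15).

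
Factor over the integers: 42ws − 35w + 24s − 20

(6s − 5)(7w + 4)

Group as (42ws − 35w) + (24s − 20) = 7w(6s − 5) + 4(6s − 5).
Both groups share the factor (6s − 5).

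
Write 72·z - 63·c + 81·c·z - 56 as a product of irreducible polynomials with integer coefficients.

(9·c + 8)·(9·z - 7)

Group as (81·c·z - 63·c) + (72·z - 56) = 9·c·(9·z - 7) + 8·(9·z - 7).
Both groups share the factor (9·z - 7).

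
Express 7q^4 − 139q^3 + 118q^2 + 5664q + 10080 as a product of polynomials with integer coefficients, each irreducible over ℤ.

(7q + 15)(q + 4)(q − 12)(q − 14)

Testing divisors of the constant over divisors of the leading coefficient, q = −4 is a root, so (q + 4) divides it; the quotient is 7q^3 − 167q^2 + 786q + 2520.
Next, q = 14 is a root, so (q − 14) is a factor; dividing leaves 7q^2 − 69q − 180.
The remaining quadratic factors as (7q + 15)(q − 12).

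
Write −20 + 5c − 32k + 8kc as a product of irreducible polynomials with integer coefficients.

(8k + 5)(c − 4)

Group as (8kc − 32k) + (5c − 20) = 8k(c − 4) + 5(c − 4).
Both groups share the factor (c − 4).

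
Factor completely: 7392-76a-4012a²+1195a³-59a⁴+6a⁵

Testing divisors of the constant over divisors of the leading coefficient, a = 2 is a root, giving the factor (a-2) and quotient 6a⁴-47a³+1101a²-1810a-3696.
Then a = 3 is a root, so (a-3) divides it; the quotient is 6a³-29a²+1014a+1232.
Continuing, a = -7/6 is a root, so (6a+7) divides it; the quotient is a²-6a+176.
The quadratic a²-6a+176 has discriminant -668 < 0 and is irreducible over ℤ.

(6a+7)(a-2)(a-3)(a²-6a+176)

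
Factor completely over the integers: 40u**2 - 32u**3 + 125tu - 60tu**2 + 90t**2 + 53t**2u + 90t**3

Group: 9t(10t**2 - 3tu + 10t - 4u**2 + 5u) + 8u(10t**2 - 3tu + 10t - 4u**2 + 5u); both groups contain (10t**2 - 3tu + 10t - 4u**2 + 5u), so (9t + 8u) is a factor with cofactor 10t**2 - 3tu + 10t - 4u**2 + 5u.
The cofactor groups again: 10t**2 - 3tu + 10t - 4u**2 + 5u = 5t(2t + u) + (-4u + 5)(2t + u); both groups contain (2t + u), giving (5t - 4u + 5)(2t + u).

(2t + u)(5t - 4u + 5)(9t + 8u)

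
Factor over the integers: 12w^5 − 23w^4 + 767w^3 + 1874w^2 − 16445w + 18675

Testing divisors of the constant over divisors of the leading coefficient, w = −5 is a root, so (w + 5) divides it; the quotient is 12w^4 − 83w^3 + 1182w^2 − 4036w + 3735.
Next, w = 9/4 is a root, so (4w − 9) is a factor; dividing leaves 3w^3 − 14w^2 + 264w − 415.
Then w = 5/3 is a root, so (3w − 5) divides it; the quotient is w^2 − 3w + 83.
The quadratic w^2 − 3w + 83 has discriminant −323 < 0 and is irreducible over ℤ.

(3w − 5)(4w − 9)(w + 5)(w^2 − 3w + 83)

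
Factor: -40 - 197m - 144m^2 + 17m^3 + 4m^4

Trying the rational-root candidates, m = -1 is a root, giving the factor (m + 1) and quotient 4m^3 + 13m^2 - 157m - 40.
Then m = 5 is a root, so (m - 5) divides it; the quotient is 4m^2 + 33m + 8.
The remaining quadratic factors as (m + 8)(4m + 1).

(4m + 1)(m + 1)(m + 8)(m - 5)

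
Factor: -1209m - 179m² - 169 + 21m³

Among the possible rational roots, m = -1/7 is a root, so (7m + 1) is a factor; dividing leaves 3m² - 26m - 169.
The remaining quadratic factors as (3m + 13)(m - 13).

(3m + 13)(7m + 1)(m - 13)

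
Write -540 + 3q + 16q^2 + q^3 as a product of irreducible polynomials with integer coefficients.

Testing divisors of the constant over divisors of the leading coefficient, q = -12 is a root, so (q + 12) divides it; the quotient is q^2 + 4q - 45.
The remaining quadratic factors as (q + 9)(q - 5).

(q + 12)(q + 9)(q - 5)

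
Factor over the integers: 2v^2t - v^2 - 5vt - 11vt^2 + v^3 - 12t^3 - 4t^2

(v - 3t - 1)(v + 4t)(v + t)

Group: v(v^2 + 5vt + 4t^2) + (-3t - 1)(v^2 + 5vt + 4t^2); both groups contain (v^2 + 5vt + 4t^2), so (v - 3t - 1) is a factor with cofactor v^2 + 5vt + 4t^2.
The cofactor groups again: v^2 + 5vt + 4t^2 = v(v + 4t) + t(v + 4t); both groups contain (v + 4t), giving (v + t)(v + 4t).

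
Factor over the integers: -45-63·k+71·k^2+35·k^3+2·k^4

(2·k+1)·(k+15)·(k+3)·(k-1)

By the rational root theorem, k = -1/2 is a root, giving the factor (2·k+1) and quotient k^3+17·k^2+27·k-45.
Then k = -3 is a root, so (k+3) is a factor; dividing leaves k^2+14·k-15.
The remaining quadratic factors as (k+15)(k-1).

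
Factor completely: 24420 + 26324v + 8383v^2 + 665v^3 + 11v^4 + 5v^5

Trying the rational-root candidates, v = −2 is a root, so (v + 2) is a factor; dividing leaves 5v^4 + v^3 + 663v^2 + 7057v + 12210.
Then v = −11/5 is a root, giving the factor (5v + 11) and quotient v^3 − 2v^2 + 137v + 1110.
Next, v = −6 is a root, giving the factor (v + 6) and quotient v^2 − 8v + 185.
The quadratic v^2 − 8v + 185 has discriminant −676 < 0 and is irreducible over ℤ.

(5v + 11)(v + 2)(v + 6)(v^2 − 8v + 185)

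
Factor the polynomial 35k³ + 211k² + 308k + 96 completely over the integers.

(5k + 8)(7k + 3)(k + 4)

By the rational root theorem, k = -8/5 is a root, so (5k + 8) is a factor; dividing leaves 7k² + 31k + 12.
The remaining quadratic factors as (k + 4)(7k + 3).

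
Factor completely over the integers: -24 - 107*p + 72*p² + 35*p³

By the rational root theorem, p = -3 is a root, so (p + 3) is a factor; dividing leaves 35*p² - 33*p - 8.
The remaining quadratic factors as (7*p - 8)(5*p + 1).

(5*p + 1)*(7*p - 8)*(p + 3)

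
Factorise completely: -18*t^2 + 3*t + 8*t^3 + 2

Trying the rational-root candidates, t = 2 is a root, so (t - 2) is a factor; dividing leaves 8*t^2 - 2*t - 1.
The remaining quadratic factors as (4*t + 1)(2*t - 1).

(2*t - 1)*(4*t + 1)*(t - 2)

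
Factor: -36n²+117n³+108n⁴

Pull out the common factor 9n², then factor the remaining trinomial.

9n²(3n+4)(4n-1)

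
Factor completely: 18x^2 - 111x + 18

Pull out the common factor 3, then factor the remaining trinomial.

3(6x - 1)(x - 6)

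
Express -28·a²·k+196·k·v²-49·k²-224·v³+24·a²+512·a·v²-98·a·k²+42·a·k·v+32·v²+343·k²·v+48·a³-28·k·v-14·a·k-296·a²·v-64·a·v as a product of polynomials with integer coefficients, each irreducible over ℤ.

Group: 4·a·(12·a²+14·a·k-50·a·v+6·a-49·k·v+7·k+28·v²-4·v) + (-7·k-8·v)·(12·a²+14·a·k-50·a·v+6·a-49·k·v+7·k+28·v²-4·v); both groups contain (12·a²+14·a·k-50·a·v+6·a-49·k·v+7·k+28·v²-4·v), so (4·a-7·k-8·v) is a factor with cofactor 12·a²+14·a·k-50·a·v+6·a-49·k·v+7·k+28·v²-4·v.
The cofactor groups again: 12·a²+14·a·k-50·a·v+6·a-49·k·v+7·k+28·v²-4·v = 2·a·(6·a+7·k-4·v) + (-7·v+1)·(6·a+7·k-4·v); both groups contain (6·a+7·k-4·v), giving (2·a-7·v+1)·(6·a+7·k-4·v).

(2·a-7·v+1)·(4·a-7·k-8·v)·(6·a+7·k-4·v)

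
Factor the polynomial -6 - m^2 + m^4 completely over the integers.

(m^2 + 2)(m^2 - 3)

Substitute u = m^2 to get a quadratic in u, then factor.
m^2 + 2 is irreducible over ℤ (always positive, so no real roots).
m^2 - 3 is irreducible over ℤ (3 is not a perfect square).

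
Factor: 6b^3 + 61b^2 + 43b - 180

By the rational root theorem, b = 4/3 is a root, giving the factor (3b - 4) and quotient 2b^2 + 23b + 45.
The remaining quadratic factors as (b + 9)(2b + 5).

(2b + 5)(3b - 4)(b + 9)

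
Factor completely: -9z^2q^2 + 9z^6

9z^2(z^2 - q)(z^2 + q)

Every term has a factor of 9z^2; factoring it out leaves z^4 - q^2.
Recognize a difference of squares with the parts z^2 and q.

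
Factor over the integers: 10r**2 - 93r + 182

Need a pair with product 10·182 = 1820 and sum -93: that's -28 and -65.
Split the middle term: 10r**2 - 28r - 65r + 182 = 2r(5r - 14) - 13(5r - 14).

(2r - 13)(5r - 14)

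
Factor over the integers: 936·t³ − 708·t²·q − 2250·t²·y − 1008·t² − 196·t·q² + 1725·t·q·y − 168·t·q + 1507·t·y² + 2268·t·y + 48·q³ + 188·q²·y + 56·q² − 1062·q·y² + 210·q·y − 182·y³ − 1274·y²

Group: 13·t·(72·t² + 12·t·q − 162·t·y − 4·q² − 15·q·y + 91·y²) + (−12·q − 2·y − 14)·(72·t² + 12·t·q − 162·t·y − 4·q² − 15·q·y + 91·y²); both groups contain (72·t² + 12·t·q − 162·t·y − 4·q² − 15·q·y + 91·y²), so (13·t − 12·q − 2·y − 14) is a factor with cofactor 72·t² + 12·t·q − 162·t·y − 4·q² − 15·q·y + 91·y².
The cofactor groups again: 72·t² + 12·t·q − 162·t·y − 4·q² − 15·q·y + 91·y² = 12·t·(6·t − q − 7·y) + (4·q − 13·y)·(6·t − q − 7·y); both groups contain (6·t − q − 7·y), giving (12·t + 4·q − 13·y)·(6·t − q − 7·y).

(13·t − 12·q − 2·y − 14)·(6·t − q − 7·y)·(12·t + 4·q − 13·y)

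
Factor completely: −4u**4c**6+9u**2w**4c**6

Every term has a factor of u**2c**6; factoring it out leaves −4u**2+9w**4.
Recognize a difference of squares with the parts 3w**2 and 2u.

−c**6u**2(2u+3w**2)(2u−3w**2)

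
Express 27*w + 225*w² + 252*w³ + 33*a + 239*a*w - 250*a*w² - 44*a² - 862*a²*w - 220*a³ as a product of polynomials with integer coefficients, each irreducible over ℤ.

-(10*a - 4*w - 3)*(11*a + 9*w)*(2*a + 7*w + 1)

Group: 11*a*(-20*a² - 62*a*w - 4*a + 28*w² + 25*w + 3) + 9*w*(-20*a² - 62*a*w - 4*a + 28*w² + 25*w + 3); both groups contain (-20*a² - 62*a*w - 4*a + 28*w² + 25*w + 3), so (11*a + 9*w) is a factor with cofactor -20*a² - 62*a*w - 4*a + 28*w² + 25*w + 3.
The cofactor groups again: -20*a² - 62*a*w - 4*a + 28*w² + 25*w + 3 = -2*a*(10*a - 4*w - 3) + (-7*w - 1)*(10*a - 4*w - 3); both groups contain (10*a - 4*w - 3), giving -(2*a + 7*w + 1)*(10*a - 4*w - 3).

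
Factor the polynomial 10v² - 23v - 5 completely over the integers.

Need a pair with product 10·(-5) = -50 and sum -23: that's -25 and 2.
Split the middle term: 10v² - 25v + 2v - 5 = 5v(2v - 5) + (2v - 5).

(2v - 5)(5v + 1)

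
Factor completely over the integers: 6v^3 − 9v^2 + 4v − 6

(2v − 3)(3v^2 + 2)

Group as (6v^3 + 4v) + (−9v^2 − 6) = 2v(3v^2 + 2) − 3(3v^2 + 2).
Both groups share the factor (3v^2 + 2).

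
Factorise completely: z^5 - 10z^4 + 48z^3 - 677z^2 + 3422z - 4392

(z - 2)(z - 4)(z - 9)(z^2 + 5z + 61)

Testing divisors of the constant over divisors of the leading coefficient, z = 4 is a root, giving the factor (z - 4) and quotient z^4 - 6z^3 + 24z^2 - 581z + 1098.
Continuing, z = 9 is a root, so (z - 9) divides it; the quotient is z^3 + 3z^2 + 51z - 122.
Then z = 2 is a root, so (z - 2) divides it; the quotient is z^2 + 5z + 61.
The quadratic z^2 + 5z + 61 has discriminant -219 < 0 and is irreducible over ℤ.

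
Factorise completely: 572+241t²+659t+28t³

By the rational root theorem, t = −13/7 is a root, so (7t+13) is a factor; dividing leaves 4t²+27t+44.
The remaining quadratic factors as (t+4)(4t+11).

(4t+11)(7t+13)(t+4)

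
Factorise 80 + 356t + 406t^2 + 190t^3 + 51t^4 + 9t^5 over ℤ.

(3t + 1)(3t + 4)(t + 2)(t^2 + 2t + 10)

Testing divisors of the constant over divisors of the leading coefficient, t = -1/3 is a root, so (3t + 1) divides it; the quotient is 3t^4 + 16t^3 + 58t^2 + 116t + 80.
Next, t = -2 is a root, giving the factor (t + 2) and quotient 3t^3 + 10t^2 + 38t + 40.
Continuing, t = -4/3 is a root, giving the factor (3t + 4) and quotient t^2 + 2t + 10.
The quadratic t^2 + 2t + 10 has discriminant -36 < 0 and is irreducible over ℤ.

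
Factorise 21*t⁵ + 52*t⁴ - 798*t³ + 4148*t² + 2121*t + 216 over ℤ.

(3*t + 1)*(7*t + 1)*(t + 9)*(t² - 7*t + 24)

Among the possible rational roots, t = -9 is a root, so (t + 9) divides it; the quotient is 21*t⁴ - 137*t³ + 435*t² + 233*t + 24.
Continuing, t = -1/3 is a root, giving the factor (3*t + 1) and quotient 7*t³ - 48*t² + 161*t + 24.
Then t = -1/7 is a root, so (7*t + 1) divides it; the quotient is t² - 7*t + 24.
The quadratic t² - 7*t + 24 has discriminant -47 < 0 and is irreducible over ℤ.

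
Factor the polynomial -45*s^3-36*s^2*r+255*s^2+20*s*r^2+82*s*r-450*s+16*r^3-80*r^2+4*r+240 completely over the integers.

-(3*s-2*r-3)*(3*s+2*r-8)*(5*s+4*r-10)

Group: 3*s*(-15*s^2-22*s*r+70*s-8*r^2+52*r-80) + (-2*r-3)*(-15*s^2-22*s*r+70*s-8*r^2+52*r-80); both groups contain (-15*s^2-22*s*r+70*s-8*r^2+52*r-80), so (3*s-2*r-3) is a factor with cofactor -15*s^2-22*s*r+70*s-8*r^2+52*r-80.
The cofactor groups again: -15*s^2-22*s*r+70*s-8*r^2+52*r-80 = -5*s*(3*s+2*r-8) + (-4*r+10)*(3*s+2*r-8); both groups contain (3*s+2*r-8), giving -(5*s+4*r-10)*(3*s+2*r-8).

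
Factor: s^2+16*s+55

(s+11)*(s+5)

Two integers with product 55 and sum 16 are 5 and 11.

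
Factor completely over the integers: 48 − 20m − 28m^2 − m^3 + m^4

(m + 2)(m + 4)(m − 1)(m − 6)

Among the possible rational roots, m = −2 is a root, giving the factor (m + 2) and quotient m^3 − 3m^2 − 22m + 24.
Next, m = 1 is a root, so (m − 1) is a factor; dividing leaves m^2 − 2m − 24.
The remaining quadratic factors as (m + 4)(m − 6).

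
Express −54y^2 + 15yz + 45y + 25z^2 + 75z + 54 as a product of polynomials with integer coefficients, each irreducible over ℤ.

−(6y − 5z − 9)(9y + 5z + 6)

Group: −6y(9y + 5z + 6) + (5z + 9)(9y + 5z + 6); both groups contain (9y + 5z + 6).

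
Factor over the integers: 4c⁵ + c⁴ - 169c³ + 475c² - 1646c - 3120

Testing divisors of the constant over divisors of the leading coefficient, c = 6 is a root, so (c - 6) divides it; the quotient is 4c⁴ + 25c³ - 19c² + 361c + 520.
Next, c = -8 is a root, so (c + 8) divides it; the quotient is 4c³ - 7c² + 37c + 65.
Next, c = -5/4 is a root, so (4c + 5) divides it; the quotient is c² - 3c + 13.
The quadratic c² - 3c + 13 has discriminant -43 < 0 and is irreducible over ℤ.

(4c + 5)(c + 8)(c - 6)(c² - 3c + 13)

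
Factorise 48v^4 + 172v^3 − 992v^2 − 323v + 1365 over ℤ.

By the rational root theorem, v = 3 is a root, giving the factor (v − 3) and quotient 48v^3 + 316v^2 − 44v − 455.
Continuing, v = 7/6 is a root, giving the factor (6v − 7) and quotient 8v^2 + 62v + 65.
The remaining quadratic factors as (2v + 13)(4v + 5).

(2v + 13)(4v + 5)(6v − 7)(v − 3)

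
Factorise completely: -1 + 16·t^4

(2·t)⁴ − (1)⁴ = ((2·t)² − (1)²)((2·t)² + (1)²); the first factor splits again, the second (4·t^2 + 1) is irreducible.

(2·t + 1)·(2·t - 1)·(4·t^2 + 1)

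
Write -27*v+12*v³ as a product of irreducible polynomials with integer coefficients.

Every term has a factor of 3*v. Then 4*v²-9 = (2*v)² − (3)².

3*v*(2*v+3)*(2*v-3)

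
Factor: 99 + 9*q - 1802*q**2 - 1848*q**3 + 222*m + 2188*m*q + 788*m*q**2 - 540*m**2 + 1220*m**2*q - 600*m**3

-(10*m + 12*q + 11)*(10*m - 14*q + 3)*(6*m - 11*q - 3)

Group: 10*m*(-60*m**2 + 194*m*q + 12*m - 154*q**2 - 9*q + 9) + (12*q + 11)*(-60*m**2 + 194*m*q + 12*m - 154*q**2 - 9*q + 9); both groups contain (-60*m**2 + 194*m*q + 12*m - 154*q**2 - 9*q + 9), so (10*m + 12*q + 11) is a factor with cofactor -60*m**2 + 194*m*q + 12*m - 154*q**2 - 9*q + 9.
The cofactor groups again: -60*m**2 + 194*m*q + 12*m - 154*q**2 - 9*q + 9 = -6*m*(10*m - 14*q + 3) + (11*q + 3)*(10*m - 14*q + 3); both groups contain (10*m - 14*q + 3), giving -(6*m - 11*q - 3)*(10*m - 14*q + 3).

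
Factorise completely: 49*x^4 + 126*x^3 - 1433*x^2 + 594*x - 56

(7*x - 1)*(7*x - 2)*(x + 7)*(x - 4)

Trying the rational-root candidates, x = 2/7 is a root, so (7*x - 2) divides it; the quotient is 7*x^3 + 20*x^2 - 199*x + 28.
Next, x = 1/7 is a root, giving the factor (7*x - 1) and quotient x^2 + 3*x - 28.
The remaining quadratic factors as (x + 7)(x - 4).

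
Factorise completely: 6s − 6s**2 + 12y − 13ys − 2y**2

Group: −2y(y + 6s − 6) − s(y + 6s − 6); both groups contain (y + 6s − 6).

−(y + 6s − 6)(2y + s)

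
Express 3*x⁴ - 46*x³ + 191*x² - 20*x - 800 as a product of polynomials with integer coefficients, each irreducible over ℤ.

Testing divisors of the constant over divisors of the leading coefficient, x = -5/3 is a root, so (3*x + 5) divides it; the quotient is x³ - 17*x² + 92*x - 160.
Continuing, x = 4 is a root, so (x - 4) divides it; the quotient is x² - 13*x + 40.
The remaining quadratic factors as (x - 5)(x - 8).

(3*x + 5)*(x - 4)*(x - 5)*(x - 8)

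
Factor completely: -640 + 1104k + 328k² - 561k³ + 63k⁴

(3k + 4)(3k - 5)(7k - 4)(k - 8)

Testing divisors of the constant over divisors of the leading coefficient, k = 8 is a root, so (k - 8) divides it; the quotient is 63k³ - 57k² - 128k + 80.
Next, k = -4/3 is a root, so (3k + 4) divides it; the quotient is 21k² - 47k + 20.
The remaining quadratic factors as (7k - 4)(3k - 5).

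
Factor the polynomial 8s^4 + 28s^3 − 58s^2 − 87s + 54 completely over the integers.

(2s + 3)(2s + 9)(2s − 1)(s − 2)

Among the possible rational roots, s = −9/2 is a root, so (2s + 9) divides it; the quotient is 4s^3 − 4s^2 − 11s + 6.
Next, s = 1/2 is a root, so (2s − 1) is a factor; dividing leaves 2s^2 − s − 6.
The remaining quadratic factors as (s − 2)(2s + 3).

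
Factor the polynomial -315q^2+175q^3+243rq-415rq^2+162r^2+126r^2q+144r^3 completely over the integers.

(6r-5q)(8r-5q+9)(3r+7q)

Group: 6r(24r^2+41rq+27r-35q^2+63q) - 5q(24r^2+41rq+27r-35q^2+63q); both groups contain (24r^2+41rq+27r-35q^2+63q), so (6r-5q) is a factor with cofactor 24r^2+41rq+27r-35q^2+63q.
The cofactor groups again: 24r^2+41rq+27r-35q^2+63q = 3r(8r-5q+9) + 7q(8r-5q+9); both groups contain (8r-5q+9), giving (3r+7q)(8r-5q+9).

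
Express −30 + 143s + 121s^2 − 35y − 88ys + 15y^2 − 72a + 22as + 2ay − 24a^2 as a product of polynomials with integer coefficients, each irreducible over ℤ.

Group: −4a(6a − 5y + 11s + 15) + (−3y + 11s − 2)(6a − 5y + 11s + 15); both groups contain (6a − 5y + 11s + 15).

−(4a + 3y − 11s + 2)(6a − 5y + 11s + 15)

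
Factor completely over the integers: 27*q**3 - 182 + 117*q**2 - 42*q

Group as (27*q**3 - 42*q) + (117*q**2 - 182) = 3*q*(9*q**2 - 14) + 13*(9*q**2 - 14).
Both groups share the factor (9*q**2 - 14).

(3*q + 13)*(9*q**2 - 14)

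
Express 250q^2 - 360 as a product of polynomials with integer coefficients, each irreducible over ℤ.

Every term has a factor of 10. Then 25q^2 - 36 = (5q)² − (6)².

10(5q + 6)(5q - 6)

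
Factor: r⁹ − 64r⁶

Every term has a factor of r⁶; factoring it out leaves r³ − 64.
Recognize a difference of cubes with the parts r and 4.

r⁶(r − 4)(r² + 4r + 16)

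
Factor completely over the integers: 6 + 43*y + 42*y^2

Need a pair with product 42·6 = 252 and sum 43: that's 36 and 7.
Split the middle term: 42*y^2 + 36*y + 7*y + 6 = 6*y*(7*y + 6) + (7*y + 6).

(6*y + 1)*(7*y + 6)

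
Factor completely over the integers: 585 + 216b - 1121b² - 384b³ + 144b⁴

(3b + 5)(3b - 13)(4b + 3)(4b - 3)

By the rational root theorem, b = -3/4 is a root, so (4b + 3) is a factor; dividing leaves 36b³ - 123b² - 188b + 195.
Continuing, b = 3/4 is a root, giving the factor (4b - 3) and quotient 9b² - 24b - 65.
The remaining quadratic factors as (3b - 13)(3b + 5).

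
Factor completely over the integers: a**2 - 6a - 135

(a + 9)(a - 15)

Two integers with product -135 and sum -6 are 9 and -15.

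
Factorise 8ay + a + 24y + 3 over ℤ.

(8y + 1)(a + 3)

Group as (8ay + a) + (24y + 3) = a(8y + 1) + 3(8y + 1).
Both groups share the factor (8y + 1).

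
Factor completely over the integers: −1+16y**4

(2y+1)(2y−1)(4y**2+1)

Write as (4y**2)² − (1)², then factor 4y**2−1 once more.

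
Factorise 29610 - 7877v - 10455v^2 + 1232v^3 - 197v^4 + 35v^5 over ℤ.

Testing divisors of the constant over divisors of the leading coefficient, v = -9/5 is a root, so (5v + 9) is a factor; dividing leaves 7v^4 - 52v^3 + 340v^2 - 2703v + 3290.
Then v = 7 is a root, so (v - 7) divides it; the quotient is 7v^3 - 3v^2 + 319v - 470.
Continuing, v = 10/7 is a root, giving the factor (7v - 10) and quotient v^2 + v + 47.
The quadratic v^2 + v + 47 has discriminant -187 < 0 and is irreducible over ℤ.

(5v + 9)(7v - 10)(v - 7)(v^2 + v + 47)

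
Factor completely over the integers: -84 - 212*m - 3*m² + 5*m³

By the rational root theorem, m = 7 is a root, so (m - 7) divides it; the quotient is 5*m² + 32*m + 12.
The remaining quadratic factors as (m + 6)(5*m + 2).

(5*m + 2)*(m + 6)*(m - 7)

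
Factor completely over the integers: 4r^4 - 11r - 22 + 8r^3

Group as (4r^4 - 11r) + (8r^3 - 22) = r(4r^3 - 11) + 2(4r^3 - 11).
Both groups share the factor (4r^3 - 11).

(r + 2)(4r^3 - 11)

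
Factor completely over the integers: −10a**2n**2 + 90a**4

Pull out the common factor 10a**2; 9a**2 − n**2 is a difference of squares.

10a**2(3a + n)(3a − n)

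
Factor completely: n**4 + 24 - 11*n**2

(n**2 - 3)*(n**2 - 8)

Substitute u = n**2 to get a quadratic in u, then factor.
n**2 - 8 is irreducible over ℤ (8 is not a perfect square).
n**2 - 3 is irreducible over ℤ (3 is not a perfect square).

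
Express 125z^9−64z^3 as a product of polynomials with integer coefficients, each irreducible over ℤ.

z^3(5z^2−4)(25z^4+20z^2+16)

Factor out z^3 first: what remains is 125z^6−64.
Recognize a difference of cubes with the parts 5z^2 and 4.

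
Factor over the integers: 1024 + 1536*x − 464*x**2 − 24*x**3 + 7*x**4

By the rational root theorem, x = 8 is a root, giving the factor (x − 8) and quotient 7*x**3 + 32*x**2 − 208*x − 128.
Continuing, x = −8 is a root, so (x + 8) is a factor; dividing leaves 7*x**2 − 24*x − 16.
The remaining quadratic factors as (x − 4)(7*x + 4).

(7*x + 4)*(x + 8)*(x − 4)*(x − 8)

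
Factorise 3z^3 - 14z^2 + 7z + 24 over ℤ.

Trying the rational-root candidates, z = 8/3 is a root, giving the factor (3z - 8) and quotient z^2 - 2z - 3.
The remaining quadratic factors as (z + 1)(z - 3).

(3z - 8)(z + 1)(z - 3)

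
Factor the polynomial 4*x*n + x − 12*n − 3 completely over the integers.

Group as (4*x*n + x) + (−12*n − 3) = x*(4*n + 1) − 3*(4*n + 1).
Both groups share the factor (4*n + 1).

(4*n + 1)*(x − 3)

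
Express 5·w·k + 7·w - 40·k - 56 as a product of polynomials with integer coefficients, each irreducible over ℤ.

Group as (5·w·k + 7·w) + (-40·k - 56) = w·(5·k + 7) - 8·(5·k + 7).
Both groups share the factor (5·k + 7).

(5·k + 7)·(w - 8)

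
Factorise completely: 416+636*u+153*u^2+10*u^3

(2*u+13)*(5*u+4)*(u+8)

Trying the rational-root candidates, u = -13/2 is a root, giving the factor (2*u+13) and quotient 5*u^2+44*u+32.
The remaining quadratic factors as (u+8)(5*u+4).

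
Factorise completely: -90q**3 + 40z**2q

10q(2z - 3q)(2z + 3q)

Factor out 10q, leaving 4z**2 - 9q**2, which is a difference of two squares.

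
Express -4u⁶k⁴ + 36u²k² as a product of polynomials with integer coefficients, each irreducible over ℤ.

-4k²u²(u²k + 3)(u²k - 3)

Factor out 4u²k² first: what remains is -u⁴k² + 9.
Recognize a difference of squares with the parts 3 and u²k.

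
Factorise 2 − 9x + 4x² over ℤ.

(4x − 1)(x − 2)

Need a pair with product 4·2 = 8 and sum −9: that's −8 and −1.
Split the middle term: 4x² − 8x − x + 2 = 4x(x − 2) − (x − 2).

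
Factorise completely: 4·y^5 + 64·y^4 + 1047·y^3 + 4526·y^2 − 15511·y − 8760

Among the possible rational roots, y = −1/2 is a root, so (2·y + 1) divides it; the quotient is 2·y^4 + 31·y^3 + 508·y^2 + 2009·y − 8760.
Continuing, y = −8 is a root, so (y + 8) divides it; the quotient is 2·y^3 + 15·y^2 + 388·y − 1095.
Next, y = 5/2 is a root, so (2·y − 5) is a factor; dividing leaves y^2 + 10·y + 219.
The quadratic y^2 + 10·y + 219 has discriminant −776 < 0 and is irreducible over ℤ.

(2·y + 1)·(2·y − 5)·(y + 8)·(y^2 + 10·y + 219)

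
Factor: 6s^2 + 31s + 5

(6s + 1)(s + 5)

Need a pair with product 6·5 = 30 and sum 31: that's 30 and 1.
Split the middle term: 6s^2 + 30s + s + 5 = 6s(s + 5) + (s + 5).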